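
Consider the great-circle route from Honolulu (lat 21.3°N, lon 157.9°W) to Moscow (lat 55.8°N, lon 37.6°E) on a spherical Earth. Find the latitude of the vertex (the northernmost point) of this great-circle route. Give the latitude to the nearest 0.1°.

≈ 81.8°N

The great circle lies in the plane with unit normal n̂ = (p₁ × p₂)/|p₁ × p₂|.
Here n̂_z ≈ -0.143; the vertex latitude is φ_max = arccos|n̂_z| ≈ 81.8°.
Check via Clairaut: cos φ_max = |cos φ₁| · sin C = cos(21.3°)·sin(8.8°) ≈ 0.143, again giving ≈ 81.8°.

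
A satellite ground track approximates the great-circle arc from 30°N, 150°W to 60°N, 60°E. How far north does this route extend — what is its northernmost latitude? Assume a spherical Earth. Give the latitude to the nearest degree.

≈ 77°N

The great circle lies in the plane with unit normal n̂ = (p₁ × p₂)/|p₁ × p₂|.
Here n̂_z ≈ -0.217; the vertex latitude is φ_max = arccos|n̂_z| ≈ 77.5°.
Check via Clairaut: cos φ_max = |cos φ₁| · sin C = cos(30.0°)·sin(14.5°) ≈ 0.217, again giving ≈ 77.5°.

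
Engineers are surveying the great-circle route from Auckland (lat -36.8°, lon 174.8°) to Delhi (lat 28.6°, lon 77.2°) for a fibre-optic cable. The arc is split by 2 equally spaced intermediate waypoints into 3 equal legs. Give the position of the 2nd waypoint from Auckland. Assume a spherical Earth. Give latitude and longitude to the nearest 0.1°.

From cos δ = sin φ₁ sin φ₂ + cos φ₁ cos φ₂ cos Δλ, the central angle is δ ≈ 1.960 rad (112.3°).
Interpolate at f = 2/3 with slerp weights a = sin((1−f)δ)/sin δ ≈ 0.657, b = sin(fδ)/sin δ ≈ 1.044.
p = a·p₁ + b·p₂ ≈ (-0.321, 0.941, 0.106); φ = arcsin(p_z) ≈ 6.08°, λ = atan2(p_y, p_x) ≈ 108.84°.

≈ lat 6.1°, lon 108.8°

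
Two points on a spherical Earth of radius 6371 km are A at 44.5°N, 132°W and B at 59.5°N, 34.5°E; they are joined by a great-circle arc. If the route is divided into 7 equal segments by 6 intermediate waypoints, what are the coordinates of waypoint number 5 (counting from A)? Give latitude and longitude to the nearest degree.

Convert each endpoint to a unit vector on the sphere (x = cos φ cos λ, y = cos φ sin λ, z = sin φ).
The central angle between the endpoints is δ = arccos(p₁·p₂) ≈ 1.316 rad (75.4°).
Interpolate at f = 5/7 with slerp weights a = sin((1−f)δ)/sin δ ≈ 0.379, b = sin(fδ)/sin δ ≈ 0.835.
p = a·p₁ + b·p₂ ≈ (0.168, 0.039, 0.985); φ = arcsin(p_z) ≈ 80.07°, λ = atan2(p_y, p_x) ≈ 13.00°.

≈ 80°N, 13°E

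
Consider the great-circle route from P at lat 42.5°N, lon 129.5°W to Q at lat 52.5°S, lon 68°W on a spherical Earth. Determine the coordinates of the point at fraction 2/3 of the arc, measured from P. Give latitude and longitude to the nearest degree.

≈ lat 22°S, lon 94°W

From cos δ = sin φ₁ sin φ₂ + cos φ₁ cos φ₂ cos Δλ, the central angle is δ ≈ 1.898 rad (108.8°).
Interpolate at f = 2/3 with slerp weights a = sin((1−f)δ)/sin δ ≈ 0.625, b = sin(fδ)/sin δ ≈ 1.007.
p = a·p₁ + b·p₂ ≈ (-0.063, -0.924, -0.377); φ = arcsin(p_z) ≈ -22.16°, λ = atan2(p_y, p_x) ≈ -93.91°.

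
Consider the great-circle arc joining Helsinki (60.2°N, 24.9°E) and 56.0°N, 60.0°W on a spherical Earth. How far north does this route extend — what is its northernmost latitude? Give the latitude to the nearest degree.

The great circle lies in the plane with unit normal n̂ = (p₁ × p₂)/|p₁ × p₂|.
Here n̂_z ≈ -0.414; the vertex latitude is φ_max = arccos|n̂_z| ≈ 65.5°.
Check via Clairaut: cos φ_max = |cos φ₁| · sin C = cos(60.2°)·sin(56.5°) ≈ 0.414, again giving ≈ 65.5°.

≈ 66°N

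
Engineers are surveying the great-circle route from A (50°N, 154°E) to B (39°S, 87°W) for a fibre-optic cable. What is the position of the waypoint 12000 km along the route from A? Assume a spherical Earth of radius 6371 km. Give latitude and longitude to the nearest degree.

≈ (20°S, 111°W)

The haversine formula gives a central angle δ ≈ 2.381 rad (136.4°) between the endpoints. The total great-circle distance is δ·R ≈ 2.381 × 6371 ≈ 15168 km, so the target fraction is f = 12000/15168 ≈ 0.791.
Interpolate at f ≈ 0.791 with slerp weights a = sin((1−f)δ)/sin δ ≈ 0.692, b = sin(fδ)/sin δ ≈ 1.380.
p = a·p₁ + b·p₂ ≈ (-0.344, -0.876, -0.338); φ = arcsin(p_z) ≈ -19.78°, λ = atan2(p_y, p_x) ≈ -111.41°.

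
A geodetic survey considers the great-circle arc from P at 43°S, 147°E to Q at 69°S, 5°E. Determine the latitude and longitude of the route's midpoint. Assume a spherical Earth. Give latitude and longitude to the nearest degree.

From cos δ = sin φ₁ sin φ₂ + cos φ₁ cos φ₂ cos Δλ, the central angle is δ ≈ 1.126 rad (64.5°).
Interpolate at f = 1/2 with slerp weights a = sin((1−f)δ)/sin δ ≈ 0.591, b = sin(fδ)/sin δ ≈ 0.591.
p = a·p₁ + b·p₂ ≈ (-0.152, 0.254, -0.955); φ = arcsin(p_z) ≈ -72.80°, λ = atan2(p_y, p_x) ≈ 120.83°.

≈ 73°S, 121°E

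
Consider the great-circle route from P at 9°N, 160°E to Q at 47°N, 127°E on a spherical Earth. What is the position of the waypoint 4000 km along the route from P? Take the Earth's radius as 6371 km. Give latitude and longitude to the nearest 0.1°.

Convert each endpoint to a unit vector on the sphere (x = cos φ cos λ, y = cos φ sin λ, z = sin φ).
The central angle between the endpoints is δ = arccos(p₁·p₂) ≈ 0.824 rad (47.2°). The total great-circle distance is δ·R ≈ 0.824 × 6371 ≈ 5249 km, so the target fraction is f = 4000/5249 ≈ 0.762.
Interpolate at f ≈ 0.762 with slerp weights a = sin((1−f)δ)/sin δ ≈ 0.266, b = sin(fδ)/sin δ ≈ 0.800.
p = a·p₁ + b·p₂ ≈ (-0.575, 0.526, 0.627); φ = arcsin(p_z) ≈ 38.83°, λ = atan2(p_y, p_x) ≈ 137.56°.

≈ 38.8°N, 137.6°E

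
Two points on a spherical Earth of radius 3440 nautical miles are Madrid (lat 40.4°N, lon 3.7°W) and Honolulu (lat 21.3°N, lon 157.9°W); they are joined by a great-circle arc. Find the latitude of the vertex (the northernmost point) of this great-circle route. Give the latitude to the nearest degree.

The great circle lies in the plane with unit normal n̂ = (p₁ × p₂)/|p₁ × p₂|.
Here n̂_z ≈ -0.337; the vertex latitude is φ_max = arccos|n̂_z| ≈ 70.3°.
Check via Clairaut: cos φ_max = |cos φ₁| · sin C = cos(40.4°)·sin(26.3°) ≈ 0.337, again giving ≈ 70.3°.

≈ 70°N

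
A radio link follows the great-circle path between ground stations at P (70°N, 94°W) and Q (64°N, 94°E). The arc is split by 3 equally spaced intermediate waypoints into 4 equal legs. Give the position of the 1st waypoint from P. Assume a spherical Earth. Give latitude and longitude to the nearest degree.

Write both endpoints as unit vectors p₁, p₂ with components (cos φ cos λ, cos φ sin λ, sin φ).
The central angle between the endpoints is δ = arccos(p₁·p₂) ≈ 0.801 rad (45.9°).
Interpolate at f = 1/4 with slerp weights a = sin((1−f)δ)/sin δ ≈ 0.787, b = sin(fδ)/sin δ ≈ 0.277.
p = a·p₁ + b·p₂ ≈ (-0.027, -0.147, 0.989); φ = arcsin(p_z) ≈ 81.38°, λ = atan2(p_y, p_x) ≈ -100.47°.

≈ (81°N, 100°W)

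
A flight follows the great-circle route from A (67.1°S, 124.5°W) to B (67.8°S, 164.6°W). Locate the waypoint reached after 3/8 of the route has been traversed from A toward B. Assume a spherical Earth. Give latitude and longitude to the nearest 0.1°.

Write both endpoints as unit vectors p₁, p₂ with components (cos φ cos λ, cos φ sin λ, sin φ).
The central angle between the endpoints is δ = arccos(p₁·p₂) ≈ 0.264 rad (15.1°).
Interpolate at f = 3/8 with slerp weights a = sin((1−f)δ)/sin δ ≈ 0.629, b = sin(fδ)/sin δ ≈ 0.379.
p = a·p₁ + b·p₂ ≈ (-0.277, -0.240, -0.931); φ = arcsin(p_z) ≈ -68.52°, λ = atan2(p_y, p_x) ≈ -139.08°.

≈ (68.5°S, 139.1°W)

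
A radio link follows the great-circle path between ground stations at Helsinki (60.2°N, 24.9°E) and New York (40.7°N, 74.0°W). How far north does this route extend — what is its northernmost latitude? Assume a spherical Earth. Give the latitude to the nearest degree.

The great circle lies in the plane with unit normal n̂ = (p₁ × p₂)/|p₁ × p₂|.
Here n̂_z ≈ -0.432; the vertex latitude is φ_max = arccos|n̂_z| ≈ 64.4°.

≈ 64°N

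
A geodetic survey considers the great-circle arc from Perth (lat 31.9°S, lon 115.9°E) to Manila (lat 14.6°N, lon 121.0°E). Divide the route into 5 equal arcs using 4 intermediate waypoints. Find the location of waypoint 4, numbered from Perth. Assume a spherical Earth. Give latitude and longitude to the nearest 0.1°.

≈ lat 5.3°N, lon 120.0°E

Convert each endpoint to a unit vector on the sphere (x = cos φ cos λ, y = cos φ sin λ, z = sin φ).
The central angle between the endpoints is δ = arccos(p₁·p₂) ≈ 0.816 rad (46.8°).
Interpolate at f = 4/5 with slerp weights a = sin((1−f)δ)/sin δ ≈ 0.223, b = sin(fδ)/sin δ ≈ 0.834.
p = a·p₁ + b·p₂ ≈ (-0.498, 0.862, 0.092); φ = arcsin(p_z) ≈ 5.30°, λ = atan2(p_y, p_x) ≈ 120.03°.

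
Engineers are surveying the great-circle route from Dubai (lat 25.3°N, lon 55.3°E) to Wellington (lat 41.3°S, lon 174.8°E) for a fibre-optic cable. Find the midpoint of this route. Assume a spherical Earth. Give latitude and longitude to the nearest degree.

≈ lat 15°S, lon 106°E

From cos δ = sin φ₁ sin φ₂ + cos φ₁ cos φ₂ cos Δλ, the central angle is δ ≈ 2.235 rad (128.1°).
Interpolate at f = 1/2 with slerp weights a = sin((1−f)δ)/sin δ ≈ 1.142, b = sin(fδ)/sin δ ≈ 1.142.
p = a·p₁ + b·p₂ ≈ (-0.267, 0.926, -0.266); φ = arcsin(p_z) ≈ -15.41°, λ = atan2(p_y, p_x) ≈ 106.05°.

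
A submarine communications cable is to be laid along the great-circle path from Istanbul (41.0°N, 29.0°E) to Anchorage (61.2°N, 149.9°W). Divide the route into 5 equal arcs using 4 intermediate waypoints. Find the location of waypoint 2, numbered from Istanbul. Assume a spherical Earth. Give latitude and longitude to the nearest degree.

From cos δ = sin φ₁ sin φ₂ + cos φ₁ cos φ₂ cos Δλ, the central angle is δ ≈ 1.358 rad (77.8°).
Interpolate at f = 2/5 with slerp weights a = sin((1−f)δ)/sin δ ≈ 0.744, b = sin(fδ)/sin δ ≈ 0.529.
p = a·p₁ + b·p₂ ≈ (0.271, 0.145, 0.952); φ = arcsin(p_z) ≈ 72.12°, λ = atan2(p_y, p_x) ≈ 28.09°.

≈ (72°N, 28°E)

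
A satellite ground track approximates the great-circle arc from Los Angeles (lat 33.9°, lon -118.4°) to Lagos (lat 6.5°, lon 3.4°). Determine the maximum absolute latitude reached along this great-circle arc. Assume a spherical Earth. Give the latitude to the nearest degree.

≈ 41°

The great circle lies in the plane with unit normal n̂ = (p₁ × p₂)/|p₁ × p₂|.
Here n̂_z ≈ +0.755; the vertex latitude is φ_max = arccos|n̂_z| ≈ 41.0°.
Check via Clairaut: cos φ_max = |cos φ₁| · sin C = cos(33.9°)·sin(65.4°) ≈ 0.755, again giving ≈ 41.0°.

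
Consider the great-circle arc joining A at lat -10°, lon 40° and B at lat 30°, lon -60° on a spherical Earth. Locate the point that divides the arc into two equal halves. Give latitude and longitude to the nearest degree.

Convert each endpoint to a unit vector on the sphere (x = cos φ cos λ, y = cos φ sin λ, z = sin φ).
The central angle between the endpoints is δ = arccos(p₁·p₂) ≈ 1.808 rad (103.6°).
Interpolate at f = 1/2 with slerp weights a = sin((1−f)δ)/sin δ ≈ 0.808, b = sin(fδ)/sin δ ≈ 0.808.
p = a·p₁ + b·p₂ ≈ (0.960, -0.095, 0.264); φ = arcsin(p_z) ≈ 15.30°, λ = atan2(p_y, p_x) ≈ -5.63°.

≈ lat 15°, lon -6°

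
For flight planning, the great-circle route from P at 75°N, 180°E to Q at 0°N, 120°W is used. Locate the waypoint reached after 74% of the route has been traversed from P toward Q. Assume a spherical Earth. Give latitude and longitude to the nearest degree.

Convert each endpoint to a unit vector on the sphere (x = cos φ cos λ, y = cos φ sin λ, z = sin φ).
The central angle between the endpoints is δ = arccos(p₁·p₂) ≈ 1.441 rad (82.6°).
Interpolate at f = 0.74 with slerp weights a = sin((1−f)δ)/sin δ ≈ 0.369, b = sin(fδ)/sin δ ≈ 0.883.
p = a·p₁ + b·p₂ ≈ (-0.537, -0.765, 0.356); φ = arcsin(p_z) ≈ 20.88°, λ = atan2(p_y, p_x) ≈ -125.08°.

≈ 21°N, 125°W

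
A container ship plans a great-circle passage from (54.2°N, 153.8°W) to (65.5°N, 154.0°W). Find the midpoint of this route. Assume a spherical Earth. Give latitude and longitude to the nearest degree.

Convert each endpoint to a unit vector on the sphere (x = cos φ cos λ, y = cos φ sin λ, z = sin φ).
The central angle between the endpoints is δ = arccos(p₁·p₂) ≈ 0.197 rad (11.3°).
Interpolate at f = 1/2 with slerp weights a = sin((1−f)δ)/sin δ ≈ 0.502, b = sin(fδ)/sin δ ≈ 0.502.
p = a·p₁ + b·p₂ ≈ (-0.451, -0.221, 0.865); φ = arcsin(p_z) ≈ 59.85°, λ = atan2(p_y, p_x) ≈ -153.88°.

≈ (60°N, 154°W)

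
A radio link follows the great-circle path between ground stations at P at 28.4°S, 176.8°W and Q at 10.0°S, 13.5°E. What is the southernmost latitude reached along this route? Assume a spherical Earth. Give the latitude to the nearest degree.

≈ 76°S

The great circle lies in the plane with unit normal n̂ = (p₁ × p₂)/|p₁ × p₂|.
Here n̂_z ≈ -0.243; the vertex latitude is φ_max = arccos|n̂_z| ≈ 76.0°.
Check via Clairaut: cos φ_max = |cos φ₁| · sin C = cos(28.4°)·sin(164.0°) ≈ 0.243, again giving ≈ 76.0°.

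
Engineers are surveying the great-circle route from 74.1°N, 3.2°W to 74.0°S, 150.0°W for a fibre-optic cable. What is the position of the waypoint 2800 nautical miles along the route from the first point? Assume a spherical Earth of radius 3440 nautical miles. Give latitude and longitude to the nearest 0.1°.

The haversine formula gives a central angle δ ≈ 2.984 rad (171.0°) between the endpoints. The total great-circle distance is δ·R ≈ 2.984 × 3440 ≈ 10266 nmi, so the target fraction is f = 2800/10266 ≈ 0.273.
Interpolate at f ≈ 0.273 with slerp weights a = sin((1−f)δ)/sin δ ≈ 5.274, b = sin(fδ)/sin δ ≈ 4.644.
p = a·p₁ + b·p₂ ≈ (0.334, -0.721, 0.608); φ = arcsin(p_z) ≈ 37.41°, λ = atan2(p_y, p_x) ≈ -65.14°.

≈ 37.4°N, 65.1°W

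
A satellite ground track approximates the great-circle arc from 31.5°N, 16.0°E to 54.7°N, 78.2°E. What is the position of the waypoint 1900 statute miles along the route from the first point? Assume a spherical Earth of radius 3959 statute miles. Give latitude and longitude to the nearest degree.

Write both endpoints as unit vectors p₁, p₂ with components (cos φ cos λ, cos φ sin λ, sin φ).
The central angle between the endpoints is δ = arccos(p₁·p₂) ≈ 0.855 rad (49.0°). The total great-circle distance is δ·R ≈ 0.855 × 3959 ≈ 3385 mi, so the target fraction is f = 1900/3385 ≈ 0.561.
Interpolate at f ≈ 0.561 with slerp weights a = sin((1−f)δ)/sin δ ≈ 0.486, b = sin(fδ)/sin δ ≈ 0.612.
p = a·p₁ + b·p₂ ≈ (0.470, 0.460, 0.753); φ = arcsin(p_z) ≈ 48.86°, λ = atan2(p_y, p_x) ≈ 44.38°.

≈ 49°N, 44°E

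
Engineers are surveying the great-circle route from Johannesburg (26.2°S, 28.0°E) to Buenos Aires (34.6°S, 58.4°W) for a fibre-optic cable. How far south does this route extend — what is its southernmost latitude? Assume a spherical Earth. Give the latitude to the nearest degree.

The great circle lies in the plane with unit normal n̂ = (p₁ × p₂)/|p₁ × p₂|.
Here n̂_z ≈ -0.772; the vertex latitude is φ_max = arccos|n̂_z| ≈ 39.5°.
Check via Clairaut: cos φ_max = |cos φ₁| · sin C = cos(26.2°)·sin(120.6°) ≈ 0.772, again giving ≈ 39.5°.

≈ 39°S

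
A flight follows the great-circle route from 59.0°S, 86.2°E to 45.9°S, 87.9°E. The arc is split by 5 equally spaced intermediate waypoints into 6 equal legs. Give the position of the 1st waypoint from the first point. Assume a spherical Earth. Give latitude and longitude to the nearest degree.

Convert each endpoint to a unit vector on the sphere (x = cos φ cos λ, y = cos φ sin λ, z = sin φ).
The central angle between the endpoints is δ = arccos(p₁·p₂) ≈ 0.229 rad (13.1°).
Interpolate at f = 1/6 with slerp weights a = sin((1−f)δ)/sin δ ≈ 0.836, b = sin(fδ)/sin δ ≈ 0.168.
p = a·p₁ + b·p₂ ≈ (0.033, 0.546, -0.837); φ = arcsin(p_z) ≈ -56.82°, λ = atan2(p_y, p_x) ≈ 86.56°.

≈ 57°S, 87°E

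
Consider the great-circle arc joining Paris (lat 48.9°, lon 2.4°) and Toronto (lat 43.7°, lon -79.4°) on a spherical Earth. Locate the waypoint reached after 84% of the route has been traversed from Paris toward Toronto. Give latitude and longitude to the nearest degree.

Write both endpoints as unit vectors p₁, p₂ with components (cos φ cos λ, cos φ sin λ, sin φ).
The central angle between the endpoints is δ = arccos(p₁·p₂) ≈ 0.942 rad (54.0°).
Interpolate at f = 0.84 with slerp weights a = sin((1−f)δ)/sin δ ≈ 0.186, b = sin(fδ)/sin δ ≈ 0.879.
p = a·p₁ + b·p₂ ≈ (0.239, -0.620, 0.747); φ = arcsin(p_z) ≈ 48.37°, λ = atan2(p_y, p_x) ≈ -68.92°.

≈ lat 48°, lon -69°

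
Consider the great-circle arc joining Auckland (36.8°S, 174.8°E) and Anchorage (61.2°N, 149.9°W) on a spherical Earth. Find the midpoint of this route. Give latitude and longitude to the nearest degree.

≈ 13°N, 172°W

From cos δ = sin φ₁ sin φ₂ + cos φ₁ cos φ₂ cos Δλ, the central angle is δ ≈ 1.782 rad (102.1°).
Interpolate at f = 1/2 with slerp weights a = sin((1−f)δ)/sin δ ≈ 0.796, b = sin(fδ)/sin δ ≈ 0.796.
p = a·p₁ + b·p₂ ≈ (-0.966, -0.134, 0.221); φ = arcsin(p_z) ≈ 12.74°, λ = atan2(p_y, p_x) ≈ -172.07°.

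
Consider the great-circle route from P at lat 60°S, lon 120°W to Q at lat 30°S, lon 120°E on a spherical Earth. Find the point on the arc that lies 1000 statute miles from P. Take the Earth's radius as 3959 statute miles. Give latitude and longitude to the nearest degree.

Write both endpoints as unit vectors p₁, p₂ with components (cos φ cos λ, cos φ sin λ, sin φ).
The central angle between the endpoints is δ = arccos(p₁·p₂) ≈ 1.353 rad (77.5°). The total great-circle distance is δ·R ≈ 1.353 × 3959 ≈ 5355 mi, so the target fraction is f = 1000/5355 ≈ 0.187.
Interpolate at f ≈ 0.187 with slerp weights a = sin((1−f)δ)/sin δ ≈ 0.913, b = sin(fδ)/sin δ ≈ 0.256.
p = a·p₁ + b·p₂ ≈ (-0.339, -0.203, -0.919); φ = arcsin(p_z) ≈ -66.71°, λ = atan2(p_y, p_x) ≈ -149.05°.

≈ lat 67°S, lon 149°W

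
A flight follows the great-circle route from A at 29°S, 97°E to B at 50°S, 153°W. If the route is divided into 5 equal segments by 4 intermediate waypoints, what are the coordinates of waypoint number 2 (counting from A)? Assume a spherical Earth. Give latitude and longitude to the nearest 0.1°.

The haversine formula gives a central angle δ ≈ 1.391 rad (79.7°) between the endpoints.
Interpolate at f = 2/5 with slerp weights a = sin((1−f)δ)/sin δ ≈ 0.753, b = sin(fδ)/sin δ ≈ 0.537.
p = a·p₁ + b·p₂ ≈ (-0.388, 0.497, -0.776); φ = arcsin(p_z) ≈ -50.92°, λ = atan2(p_y, p_x) ≈ 127.95°.

≈ 50.9°S, 127.9°E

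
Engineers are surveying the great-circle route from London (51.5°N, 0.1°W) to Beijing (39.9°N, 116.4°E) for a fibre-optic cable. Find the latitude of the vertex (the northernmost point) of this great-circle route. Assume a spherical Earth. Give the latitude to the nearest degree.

The great circle lies in the plane with unit normal n̂ = (p₁ × p₂)/|p₁ × p₂|.
Here n̂_z ≈ +0.446; the vertex latitude is φ_max = arccos|n̂_z| ≈ 63.5°.

≈ 63°N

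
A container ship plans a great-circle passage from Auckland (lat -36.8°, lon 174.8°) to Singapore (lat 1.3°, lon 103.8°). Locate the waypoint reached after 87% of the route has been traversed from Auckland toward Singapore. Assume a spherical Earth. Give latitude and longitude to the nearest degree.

Convert each endpoint to a unit vector on the sphere (x = cos φ cos λ, y = cos φ sin λ, z = sin φ).
The central angle between the endpoints is δ = arccos(p₁·p₂) ≈ 1.321 rad (75.7°).
Interpolate at f = 0.87 with slerp weights a = sin((1−f)δ)/sin δ ≈ 0.176, b = sin(fδ)/sin δ ≈ 0.942.
p = a·p₁ + b·p₂ ≈ (-0.365, 0.927, -0.084); φ = arcsin(p_z) ≈ -4.84°, λ = atan2(p_y, p_x) ≈ 111.50°.

≈ lat -5°, lon 112°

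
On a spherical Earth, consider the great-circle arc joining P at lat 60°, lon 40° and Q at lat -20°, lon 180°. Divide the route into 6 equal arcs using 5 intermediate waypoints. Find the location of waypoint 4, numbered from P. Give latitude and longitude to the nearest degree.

The haversine formula gives a central angle δ ≈ 2.286 rad (131.0°) between the endpoints.
Interpolate at f = 4/6 with slerp weights a = sin((1−f)δ)/sin δ ≈ 0.915, b = sin(fδ)/sin δ ≈ 1.324.
p = a·p₁ + b·p₂ ≈ (-0.893, 0.294, 0.340); φ = arcsin(p_z) ≈ 19.86°, λ = atan2(p_y, p_x) ≈ 161.78°.

≈ lat 20°, lon 162°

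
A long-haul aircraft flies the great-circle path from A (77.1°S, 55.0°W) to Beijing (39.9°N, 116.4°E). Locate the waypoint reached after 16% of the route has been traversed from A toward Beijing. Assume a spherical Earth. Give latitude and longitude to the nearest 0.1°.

≈ (79.6°S, 101.1°E)

Write both endpoints as unit vectors p₁, p₂ with components (cos φ cos λ, cos φ sin λ, sin φ).
The central angle between the endpoints is δ = arccos(p₁·p₂) ≈ 2.489 rad (142.6°).
Interpolate at f = 0.16 with slerp weights a = sin((1−f)δ)/sin δ ≈ 1.429, b = sin(fδ)/sin δ ≈ 0.639.
p = a·p₁ + b·p₂ ≈ (-0.035, 0.178, -0.983); φ = arcsin(p_z) ≈ -79.58°, λ = atan2(p_y, p_x) ≈ 101.11°.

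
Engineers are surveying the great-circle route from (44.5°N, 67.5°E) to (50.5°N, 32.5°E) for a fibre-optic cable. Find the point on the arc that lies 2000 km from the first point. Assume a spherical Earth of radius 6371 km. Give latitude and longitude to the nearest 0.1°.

Convert each endpoint to a unit vector on the sphere (x = cos φ cos λ, y = cos φ sin λ, z = sin φ).
The central angle between the endpoints is δ = arccos(p₁·p₂) ≈ 0.422 rad (24.2°). The total great-circle distance is δ·R ≈ 0.422 × 6371 ≈ 2685 km, so the target fraction is f = 2000/2685 ≈ 0.745.
Interpolate at f ≈ 0.745 with slerp weights a = sin((1−f)δ)/sin δ ≈ 0.262, b = sin(fδ)/sin δ ≈ 0.755.
p = a·p₁ + b·p₂ ≈ (0.477, 0.431, 0.766); φ = arcsin(p_z) ≈ 50.03°, λ = atan2(p_y, p_x) ≈ 42.12°.

≈ (50.0°N, 42.1°E)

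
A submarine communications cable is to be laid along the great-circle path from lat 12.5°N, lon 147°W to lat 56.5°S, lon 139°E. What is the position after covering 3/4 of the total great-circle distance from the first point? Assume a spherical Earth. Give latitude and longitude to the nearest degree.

≈ lat 44°S, lon 170°E

Convert each endpoint to a unit vector on the sphere (x = cos φ cos λ, y = cos φ sin λ, z = sin φ).
The central angle between the endpoints is δ = arccos(p₁·p₂) ≈ 1.603 rad (91.8°).
Interpolate at f = 3/4 with slerp weights a = sin((1−f)δ)/sin δ ≈ 0.390, b = sin(fδ)/sin δ ≈ 0.933.
p = a·p₁ + b·p₂ ≈ (-0.708, 0.130, -0.694); φ = arcsin(p_z) ≈ -43.93°, λ = atan2(p_y, p_x) ≈ 169.57°.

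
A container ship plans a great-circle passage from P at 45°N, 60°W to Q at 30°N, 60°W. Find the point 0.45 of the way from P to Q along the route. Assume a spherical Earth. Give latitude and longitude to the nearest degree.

From cos δ = sin φ₁ sin φ₂ + cos φ₁ cos φ₂ cos Δλ, the central angle is δ ≈ 0.262 rad (15.0°).
Interpolate at f = 0.45 with slerp weights a = sin((1−f)δ)/sin δ ≈ 0.554, b = sin(fδ)/sin δ ≈ 0.454.
p = a·p₁ + b·p₂ ≈ (0.393, -0.680, 0.619); φ = arcsin(p_z) ≈ 38.25°, λ = atan2(p_y, p_x) ≈ -60.00°.

≈ 38°N, 60°W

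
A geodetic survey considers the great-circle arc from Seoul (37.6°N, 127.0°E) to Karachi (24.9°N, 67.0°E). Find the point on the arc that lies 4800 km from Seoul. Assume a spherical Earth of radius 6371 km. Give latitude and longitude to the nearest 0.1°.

Convert each endpoint to a unit vector on the sphere (x = cos φ cos λ, y = cos φ sin λ, z = sin φ).
The central angle between the endpoints is δ = arccos(p₁·p₂) ≈ 0.907 rad (52.0°). The total great-circle distance is δ·R ≈ 0.907 × 6371 ≈ 5778 km, so the target fraction is f = 4800/5778 ≈ 0.831.
Interpolate at f ≈ 0.831 with slerp weights a = sin((1−f)δ)/sin δ ≈ 0.194, b = sin(fδ)/sin δ ≈ 0.869.
p = a·p₁ + b·p₂ ≈ (0.215, 0.848, 0.484); φ = arcsin(p_z) ≈ 28.96°, λ = atan2(p_y, p_x) ≈ 75.75°.

≈ 29.0°N, 75.8°E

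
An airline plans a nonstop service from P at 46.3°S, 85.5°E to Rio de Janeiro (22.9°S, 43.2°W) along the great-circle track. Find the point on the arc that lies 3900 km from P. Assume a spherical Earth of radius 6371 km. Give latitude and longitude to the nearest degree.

≈ 60°S, 29°E

Write both endpoints as unit vectors p₁, p₂ with components (cos φ cos λ, cos φ sin λ, sin φ).
The central angle between the endpoints is δ = arccos(p₁·p₂) ≈ 1.688 rad (96.7°). The total great-circle distance is δ·R ≈ 1.688 × 6371 ≈ 10752 km, so the target fraction is f = 3900/10752 ≈ 0.363.
Interpolate at f ≈ 0.363 with slerp weights a = sin((1−f)δ)/sin δ ≈ 0.886, b = sin(fδ)/sin δ ≈ 0.579.
p = a·p₁ + b·p₂ ≈ (0.437, 0.245, -0.866); φ = arcsin(p_z) ≈ -59.95°, λ = atan2(p_y, p_x) ≈ 29.33°.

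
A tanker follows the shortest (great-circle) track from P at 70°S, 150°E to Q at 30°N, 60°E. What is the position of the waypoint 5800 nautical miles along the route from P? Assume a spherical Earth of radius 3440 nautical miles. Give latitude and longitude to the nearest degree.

≈ 10°N, 68°E

Write both endpoints as unit vectors p₁, p₂ with components (cos φ cos λ, cos φ sin λ, sin φ).
The central angle between the endpoints is δ = arccos(p₁·p₂) ≈ 2.060 rad (118.0°). The total great-circle distance is δ·R ≈ 2.060 × 3440 ≈ 7086 nmi, so the target fraction is f = 5800/7086 ≈ 0.819.
Interpolate at f ≈ 0.819 with slerp weights a = sin((1−f)δ)/sin δ ≈ 0.414, b = sin(fδ)/sin δ ≈ 1.125.
p = a·p₁ + b·p₂ ≈ (0.365, 0.915, 0.174); φ = arcsin(p_z) ≈ 10.01°, λ = atan2(p_y, p_x) ≈ 68.26°.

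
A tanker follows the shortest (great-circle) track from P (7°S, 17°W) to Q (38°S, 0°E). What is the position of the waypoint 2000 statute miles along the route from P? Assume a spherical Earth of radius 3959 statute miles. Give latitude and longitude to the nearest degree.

Convert each endpoint to a unit vector on the sphere (x = cos φ cos λ, y = cos φ sin λ, z = sin φ).
The central angle between the endpoints is δ = arccos(p₁·p₂) ≈ 0.604 rad (34.6°). The total great-circle distance is δ·R ≈ 0.604 × 3959 ≈ 2392 mi, so the target fraction is f = 2000/2392 ≈ 0.836.
Interpolate at f ≈ 0.836 with slerp weights a = sin((1−f)δ)/sin δ ≈ 0.174, b = sin(fδ)/sin δ ≈ 0.852.
p = a·p₁ + b·p₂ ≈ (0.836, -0.050, -0.546); φ = arcsin(p_z) ≈ -33.07°, λ = atan2(p_y, p_x) ≈ -3.45°.

≈ (33°S, 3°W)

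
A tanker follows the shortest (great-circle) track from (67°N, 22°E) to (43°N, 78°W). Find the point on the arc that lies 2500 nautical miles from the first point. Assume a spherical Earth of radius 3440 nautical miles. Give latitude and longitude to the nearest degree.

Write both endpoints as unit vectors p₁, p₂ with components (cos φ cos λ, cos φ sin λ, sin φ).
The central angle between the endpoints is δ = arccos(p₁·p₂) ≈ 0.954 rad (54.7°). The total great-circle distance is δ·R ≈ 0.954 × 3440 ≈ 3283 nmi, so the target fraction is f = 2500/3283 ≈ 0.762.
Interpolate at f ≈ 0.762 with slerp weights a = sin((1−f)δ)/sin δ ≈ 0.277, b = sin(fδ)/sin δ ≈ 0.814.
p = a·p₁ + b·p₂ ≈ (0.224, -0.542, 0.810); φ = arcsin(p_z) ≈ 54.09°, λ = atan2(p_y, p_x) ≈ -67.55°.

≈ (54°N, 68°W)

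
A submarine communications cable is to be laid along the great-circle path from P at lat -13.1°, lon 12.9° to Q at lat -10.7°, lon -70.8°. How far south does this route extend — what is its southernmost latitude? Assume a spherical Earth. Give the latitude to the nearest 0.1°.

The great circle lies in the plane with unit normal n̂ = (p₁ × p₂)/|p₁ × p₂|.
Here n̂_z ≈ -0.962; the vertex latitude is φ_max = arccos|n̂_z| ≈ 15.9°.
Check via Clairaut: cos φ_max = |cos φ₁| · sin C = cos(13.1°)·sin(99.1°) ≈ 0.962, again giving ≈ 15.9°.

≈ -15.9°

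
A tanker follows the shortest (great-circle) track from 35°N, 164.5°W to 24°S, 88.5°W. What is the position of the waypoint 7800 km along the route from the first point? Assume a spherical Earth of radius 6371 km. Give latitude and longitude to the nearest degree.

Convert each endpoint to a unit vector on the sphere (x = cos φ cos λ, y = cos φ sin λ, z = sin φ).
The central angle between the endpoints is δ = arccos(p₁·p₂) ≈ 1.623 rad (93.0°). The total great-circle distance is δ·R ≈ 1.623 × 6371 ≈ 10341 km, so the target fraction is f = 7800/10341 ≈ 0.754.
Interpolate at f ≈ 0.754 with slerp weights a = sin((1−f)δ)/sin δ ≈ 0.389, b = sin(fδ)/sin δ ≈ 0.942.
p = a·p₁ + b·p₂ ≈ (-0.284, -0.945, -0.160); φ = arcsin(p_z) ≈ -9.21°, λ = atan2(p_y, p_x) ≈ -106.75°.

≈ 9°S, 107°W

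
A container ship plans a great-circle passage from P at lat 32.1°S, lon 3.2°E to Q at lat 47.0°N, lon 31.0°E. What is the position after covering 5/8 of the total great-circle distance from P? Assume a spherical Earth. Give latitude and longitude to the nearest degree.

Write both endpoints as unit vectors p₁, p₂ with components (cos φ cos λ, cos φ sin λ, sin φ).
The central angle between the endpoints is δ = arccos(p₁·p₂) ≈ 1.448 rad (83.0°).
Interpolate at f = 5/8 with slerp weights a = sin((1−f)δ)/sin δ ≈ 0.521, b = sin(fδ)/sin δ ≈ 0.792.
p = a·p₁ + b·p₂ ≈ (0.904, 0.303, 0.303); φ = arcsin(p_z) ≈ 17.63°, λ = atan2(p_y, p_x) ≈ 18.54°.

≈ lat 18°N, lon 19°E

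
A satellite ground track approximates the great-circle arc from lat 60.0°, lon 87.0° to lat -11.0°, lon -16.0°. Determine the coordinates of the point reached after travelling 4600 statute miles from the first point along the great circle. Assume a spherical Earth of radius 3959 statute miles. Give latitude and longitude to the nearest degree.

Convert each endpoint to a unit vector on the sphere (x = cos φ cos λ, y = cos φ sin λ, z = sin φ).
The central angle between the endpoints is δ = arccos(p₁·p₂) ≈ 1.850 rad (106.0°). The total great-circle distance is δ·R ≈ 1.850 × 3959 ≈ 7324 mi, so the target fraction is f = 4600/7324 ≈ 0.628.
Interpolate at f ≈ 0.628 with slerp weights a = sin((1−f)δ)/sin δ ≈ 0.661, b = sin(fδ)/sin δ ≈ 0.955.
p = a·p₁ + b·p₂ ≈ (0.918, 0.072, 0.390); φ = arcsin(p_z) ≈ 22.96°, λ = atan2(p_y, p_x) ≈ 4.46°.

≈ lat 23°, lon 4°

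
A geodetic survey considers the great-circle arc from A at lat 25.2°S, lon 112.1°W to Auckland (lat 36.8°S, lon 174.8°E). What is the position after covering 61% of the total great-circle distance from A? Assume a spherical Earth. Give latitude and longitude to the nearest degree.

≈ lat 38°S, lon 155°W

The haversine formula gives a central angle δ ≈ 1.086 rad (62.2°) between the endpoints.
Interpolate at f = 0.61 with slerp weights a = sin((1−f)δ)/sin δ ≈ 0.465, b = sin(fδ)/sin δ ≈ 0.695.
p = a·p₁ + b·p₂ ≈ (-0.713, -0.339, -0.614); φ = arcsin(p_z) ≈ -37.90°, λ = atan2(p_y, p_x) ≈ -154.56°.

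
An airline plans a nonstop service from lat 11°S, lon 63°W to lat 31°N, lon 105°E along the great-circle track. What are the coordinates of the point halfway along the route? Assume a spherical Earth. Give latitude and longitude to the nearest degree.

≈ lat 55°N, lon 12°W

Convert each endpoint to a unit vector on the sphere (x = cos φ cos λ, y = cos φ sin λ, z = sin φ).
The central angle between the endpoints is δ = arccos(p₁·p₂) ≈ 2.742 rad (157.1°).
Interpolate at f = 1/2 with slerp weights a = sin((1−f)δ)/sin δ ≈ 2.521, b = sin(fδ)/sin δ ≈ 2.521.
p = a·p₁ + b·p₂ ≈ (0.564, -0.118, 0.817); φ = arcsin(p_z) ≈ 54.81°, λ = atan2(p_y, p_x) ≈ -11.78°.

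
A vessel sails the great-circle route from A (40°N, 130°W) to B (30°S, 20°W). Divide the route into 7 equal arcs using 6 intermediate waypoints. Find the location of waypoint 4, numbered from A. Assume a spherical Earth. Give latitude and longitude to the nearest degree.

≈ (3°N, 63°W)

Convert each endpoint to a unit vector on the sphere (x = cos φ cos λ, y = cos φ sin λ, z = sin φ).
The central angle between the endpoints is δ = arccos(p₁·p₂) ≈ 2.151 rad (123.3°).
Interpolate at f = 4/7 with slerp weights a = sin((1−f)δ)/sin δ ≈ 0.953, b = sin(fδ)/sin δ ≈ 1.127.
p = a·p₁ + b·p₂ ≈ (0.448, -0.893, 0.049); φ = arcsin(p_z) ≈ 2.81°, λ = atan2(p_y, p_x) ≈ -63.37°.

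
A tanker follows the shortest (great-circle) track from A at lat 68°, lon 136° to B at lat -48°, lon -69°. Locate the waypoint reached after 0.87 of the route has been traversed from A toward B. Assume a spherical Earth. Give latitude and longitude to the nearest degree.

Convert each endpoint to a unit vector on the sphere (x = cos φ cos λ, y = cos φ sin λ, z = sin φ).
The central angle between the endpoints is δ = arccos(p₁·p₂) ≈ 2.729 rad (156.4°).
Interpolate at f = 0.87 with slerp weights a = sin((1−f)δ)/sin δ ≈ 0.867, b = sin(fδ)/sin δ ≈ 1.732.
p = a·p₁ + b·p₂ ≈ (0.182, -0.856, -0.483); φ = arcsin(p_z) ≈ -28.90°, λ = atan2(p_y, p_x) ≈ -78.02°.

≈ lat -29°, lon -78°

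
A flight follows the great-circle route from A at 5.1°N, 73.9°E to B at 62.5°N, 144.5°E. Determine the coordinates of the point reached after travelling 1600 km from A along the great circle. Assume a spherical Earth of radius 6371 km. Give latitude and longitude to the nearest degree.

Write both endpoints as unit vectors p₁, p₂ with components (cos φ cos λ, cos φ sin λ, sin φ).
The central angle between the endpoints is δ = arccos(p₁·p₂) ≈ 1.337 rad (76.6°). The total great-circle distance is δ·R ≈ 1.337 × 6371 ≈ 8518 km, so the target fraction is f = 1600/8518 ≈ 0.188.
Interpolate at f ≈ 0.188 with slerp weights a = sin((1−f)δ)/sin δ ≈ 0.909, b = sin(fδ)/sin δ ≈ 0.255.
p = a·p₁ + b·p₂ ≈ (0.155, 0.939, 0.307); φ = arcsin(p_z) ≈ 17.90°, λ = atan2(p_y, p_x) ≈ 80.61°.

≈ 18°N, 81°E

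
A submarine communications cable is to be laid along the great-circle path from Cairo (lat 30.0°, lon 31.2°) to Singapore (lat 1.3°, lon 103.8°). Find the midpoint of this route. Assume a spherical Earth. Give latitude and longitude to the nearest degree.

Write both endpoints as unit vectors p₁, p₂ with components (cos φ cos λ, cos φ sin λ, sin φ).
The central angle between the endpoints is δ = arccos(p₁·p₂) ≈ 1.297 rad (74.3°).
Interpolate at f = 1/2 with slerp weights a = sin((1−f)δ)/sin δ ≈ 0.627, b = sin(fδ)/sin δ ≈ 0.627.
p = a·p₁ + b·p₂ ≈ (0.315, 0.891, 0.328); φ = arcsin(p_z) ≈ 19.14°, λ = atan2(p_y, p_x) ≈ 70.51°.

≈ lat 19°, lon 71°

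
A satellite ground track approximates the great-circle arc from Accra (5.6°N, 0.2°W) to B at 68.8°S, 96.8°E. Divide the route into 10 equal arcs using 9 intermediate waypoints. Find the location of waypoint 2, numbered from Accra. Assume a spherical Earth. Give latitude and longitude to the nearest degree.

≈ 13°S, 7°E

The haversine formula gives a central angle δ ≈ 1.706 rad (97.7°) between the endpoints.
Interpolate at f = 2/10 with slerp weights a = sin((1−f)δ)/sin δ ≈ 0.988, b = sin(fδ)/sin δ ≈ 0.338.
p = a·p₁ + b·p₂ ≈ (0.969, 0.118, -0.218); φ = arcsin(p_z) ≈ -12.62°, λ = atan2(p_y, p_x) ≈ 6.94°.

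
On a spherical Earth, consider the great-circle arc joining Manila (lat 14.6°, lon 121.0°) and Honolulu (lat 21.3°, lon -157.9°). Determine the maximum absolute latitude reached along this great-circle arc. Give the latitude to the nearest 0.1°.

≈ 23.7°

The great circle lies in the plane with unit normal n̂ = (p₁ × p₂)/|p₁ × p₂|.
Here n̂_z ≈ +0.916; the vertex latitude is φ_max = arccos|n̂_z| ≈ 23.7°.
Check via Clairaut: cos φ_max = |cos φ₁| · sin C = cos(14.6°)·sin(71.1°) ≈ 0.916, again giving ≈ 23.7°.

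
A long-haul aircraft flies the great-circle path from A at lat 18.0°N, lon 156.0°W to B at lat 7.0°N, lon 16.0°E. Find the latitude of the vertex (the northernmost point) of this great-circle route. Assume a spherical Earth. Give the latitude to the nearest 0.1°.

The great circle lies in the plane with unit normal n̂ = (p₁ × p₂)/|p₁ × p₂|.
Here n̂_z ≈ +0.297; the vertex latitude is φ_max = arccos|n̂_z| ≈ 72.7°.

≈ 72.7°N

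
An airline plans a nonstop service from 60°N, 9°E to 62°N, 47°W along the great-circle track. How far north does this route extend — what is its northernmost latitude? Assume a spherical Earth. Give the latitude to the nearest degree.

≈ 64°N

The great circle lies in the plane with unit normal n̂ = (p₁ × p₂)/|p₁ × p₂|.
Here n̂_z ≈ -0.438; the vertex latitude is φ_max = arccos|n̂_z| ≈ 64.0°.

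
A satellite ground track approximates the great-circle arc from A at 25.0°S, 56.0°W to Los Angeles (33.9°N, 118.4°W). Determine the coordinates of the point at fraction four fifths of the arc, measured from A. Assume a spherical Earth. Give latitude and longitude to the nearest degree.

Write both endpoints as unit vectors p₁, p₂ with components (cos φ cos λ, cos φ sin λ, sin φ).
The central angle between the endpoints is δ = arccos(p₁·p₂) ≈ 1.458 rad (83.5°).
Interpolate at f = 4/5 with slerp weights a = sin((1−f)δ)/sin δ ≈ 0.289, b = sin(fδ)/sin δ ≈ 0.925.
p = a·p₁ + b·p₂ ≈ (-0.219, -0.893, 0.394); φ = arcsin(p_z) ≈ 23.19°, λ = atan2(p_y, p_x) ≈ -103.76°.

≈ 23°N, 104°W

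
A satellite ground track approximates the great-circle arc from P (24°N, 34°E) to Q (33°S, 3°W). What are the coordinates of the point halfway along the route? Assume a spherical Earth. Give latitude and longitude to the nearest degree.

≈ (5°S, 16°E)

Convert each endpoint to a unit vector on the sphere (x = cos φ cos λ, y = cos φ sin λ, z = sin φ).
The central angle between the endpoints is δ = arccos(p₁·p₂) ≈ 1.170 rad (67.0°).
Interpolate at f = 1/2 with slerp weights a = sin((1−f)δ)/sin δ ≈ 0.600, b = sin(fδ)/sin δ ≈ 0.600.
p = a·p₁ + b·p₂ ≈ (0.956, 0.280, -0.083); φ = arcsin(p_z) ≈ -4.74°, λ = atan2(p_y, p_x) ≈ 16.32°.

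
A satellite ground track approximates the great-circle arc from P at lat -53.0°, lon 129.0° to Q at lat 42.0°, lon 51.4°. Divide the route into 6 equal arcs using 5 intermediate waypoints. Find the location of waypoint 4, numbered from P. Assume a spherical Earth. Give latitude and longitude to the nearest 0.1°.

Write both endpoints as unit vectors p₁, p₂ with components (cos φ cos λ, cos φ sin λ, sin φ).
The central angle between the endpoints is δ = arccos(p₁·p₂) ≈ 2.025 rad (116.0°).
Interpolate at f = 4/6 with slerp weights a = sin((1−f)δ)/sin δ ≈ 0.695, b = sin(fδ)/sin δ ≈ 1.086.
p = a·p₁ + b·p₂ ≈ (0.240, 0.956, 0.171); φ = arcsin(p_z) ≈ 9.86°, λ = atan2(p_y, p_x) ≈ 75.90°.

≈ lat 9.9°, lon 75.9°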